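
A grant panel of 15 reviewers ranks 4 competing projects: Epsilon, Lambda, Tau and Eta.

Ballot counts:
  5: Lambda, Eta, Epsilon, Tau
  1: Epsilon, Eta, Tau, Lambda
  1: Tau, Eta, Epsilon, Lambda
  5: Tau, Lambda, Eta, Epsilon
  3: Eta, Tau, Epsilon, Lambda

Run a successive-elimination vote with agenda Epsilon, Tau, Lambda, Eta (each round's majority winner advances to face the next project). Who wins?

Round 1: Epsilon vs Tau — 6–9, Tau advances.
Round 2: Tau vs Lambda — 10–5, Tau advances.
Round 3: Tau vs Eta — 6–9, Eta advances.
The agenda winner is Eta.

Eta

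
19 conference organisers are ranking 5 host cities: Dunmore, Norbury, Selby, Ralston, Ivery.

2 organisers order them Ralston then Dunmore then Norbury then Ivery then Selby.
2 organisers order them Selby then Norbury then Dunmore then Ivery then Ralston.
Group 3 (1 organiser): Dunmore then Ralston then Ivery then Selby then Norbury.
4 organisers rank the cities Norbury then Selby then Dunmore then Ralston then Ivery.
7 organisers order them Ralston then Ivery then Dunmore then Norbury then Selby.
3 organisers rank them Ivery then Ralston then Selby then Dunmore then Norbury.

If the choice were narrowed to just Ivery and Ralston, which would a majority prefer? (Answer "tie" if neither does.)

Ralston

Ballots ranking Ivery above Ralston: 2 + 3 = 5.
Ballots ranking Ralston above Ivery: 19 − 5 = 14.
Ralston wins the head-to-head 14–5.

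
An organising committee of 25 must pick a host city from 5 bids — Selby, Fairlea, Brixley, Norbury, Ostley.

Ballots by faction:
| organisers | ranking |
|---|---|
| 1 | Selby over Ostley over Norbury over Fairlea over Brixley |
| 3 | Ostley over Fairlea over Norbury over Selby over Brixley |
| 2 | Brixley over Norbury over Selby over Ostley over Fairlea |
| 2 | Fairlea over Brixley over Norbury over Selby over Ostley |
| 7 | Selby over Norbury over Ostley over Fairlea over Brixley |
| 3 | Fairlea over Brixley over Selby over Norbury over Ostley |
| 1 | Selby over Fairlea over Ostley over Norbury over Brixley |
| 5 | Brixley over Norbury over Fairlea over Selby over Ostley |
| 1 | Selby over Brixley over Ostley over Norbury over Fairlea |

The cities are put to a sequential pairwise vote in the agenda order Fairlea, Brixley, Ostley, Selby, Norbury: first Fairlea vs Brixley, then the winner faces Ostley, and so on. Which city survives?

Selby

Round 1: Fairlea vs Brixley — 17–8, Fairlea advances.
Round 2: Fairlea vs Ostley — 11–14, Ostley advances.
Round 3: Ostley vs Selby — 3–22, Selby advances.
Round 4: Selby vs Norbury — 13–12, Selby advances.
The agenda winner is Selby.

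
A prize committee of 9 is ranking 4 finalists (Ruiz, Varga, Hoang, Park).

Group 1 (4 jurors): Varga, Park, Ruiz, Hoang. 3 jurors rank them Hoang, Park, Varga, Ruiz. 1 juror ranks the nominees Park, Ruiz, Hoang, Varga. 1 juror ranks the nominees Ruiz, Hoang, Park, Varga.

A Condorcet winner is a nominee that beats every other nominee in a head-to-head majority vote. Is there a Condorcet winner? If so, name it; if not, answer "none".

Pairwise majorities:
Ruiz vs Varga: Ruiz is ranked higher on 1+1 = 2 ballots, Varga on 7. Varga wins 7–2.
Ruiz vs Hoang: Ruiz is ranked higher on 4+1+1 = 6 ballots, Hoang on 3. Ruiz wins 6–3.
Ruiz vs Park: 1 for Ruiz, 8 for Park — Park by 8–1.
Varga–Hoang: Hoang 5–4.
Varga vs Park: 4 for Varga, 5 for Park — Park by 5–4.
Hoang vs Park: 4 to 5, Park.
Park defeats every rival head-to-head and is the Condorcet winner.

Park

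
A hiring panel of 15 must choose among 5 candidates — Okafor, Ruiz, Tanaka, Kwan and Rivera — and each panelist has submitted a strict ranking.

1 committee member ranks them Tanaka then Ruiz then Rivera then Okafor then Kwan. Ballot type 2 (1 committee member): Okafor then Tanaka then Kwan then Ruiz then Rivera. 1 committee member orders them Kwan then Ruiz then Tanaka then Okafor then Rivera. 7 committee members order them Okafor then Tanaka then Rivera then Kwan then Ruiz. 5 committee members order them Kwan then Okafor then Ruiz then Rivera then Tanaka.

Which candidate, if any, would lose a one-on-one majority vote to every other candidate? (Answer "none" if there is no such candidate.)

Head-to-head results (15 committee members):
Okafor vs Ruiz: Okafor is ranked higher on 1+7+5 = 13 ballots, Ruiz on 2. Okafor wins 13–2.
Okafor vs Tanaka: Okafor preferred on 1+7+5 = 13 ballots; Okafor wins 13–2.
Okafor vs Kwan: Okafor, 9–6.
Okafor–Rivera: Okafor 14–1.
Ruiz vs Tanaka: Tanaka wins 9–6.
Ruiz vs Kwan: 1 for Ruiz, 14 for Kwan — Kwan by 14–1.
Ruiz–Rivera: Ruiz 8–7.
Tanaka vs Kwan: Tanaka, 9–6.
Tanaka vs Rivera: Tanaka wins 10–5.
Kwan vs Rivera: Kwan preferred on 1+1+5 = 7 ballots; Rivera wins 8–7.
No candidate is winless: Okafor beats Ruiz; Ruiz beats Rivera; Tanaka beats Ruiz; Kwan beats Ruiz; Rivera beats Kwan. There is no Condorcet loser.

none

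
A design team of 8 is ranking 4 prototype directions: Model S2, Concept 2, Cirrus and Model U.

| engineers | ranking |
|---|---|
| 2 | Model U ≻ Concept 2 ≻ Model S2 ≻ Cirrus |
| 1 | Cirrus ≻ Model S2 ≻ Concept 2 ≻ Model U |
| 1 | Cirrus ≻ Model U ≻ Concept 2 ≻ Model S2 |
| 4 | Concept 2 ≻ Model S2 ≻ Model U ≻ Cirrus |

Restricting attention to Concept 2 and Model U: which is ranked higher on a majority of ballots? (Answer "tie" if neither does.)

Ballots ranking Concept 2 above Model U: 1 + 4 = 5.
Ballots ranking Model U above Concept 2: 8 − 5 = 3.
Concept 2 wins the head-to-head 5–3.

Concept 2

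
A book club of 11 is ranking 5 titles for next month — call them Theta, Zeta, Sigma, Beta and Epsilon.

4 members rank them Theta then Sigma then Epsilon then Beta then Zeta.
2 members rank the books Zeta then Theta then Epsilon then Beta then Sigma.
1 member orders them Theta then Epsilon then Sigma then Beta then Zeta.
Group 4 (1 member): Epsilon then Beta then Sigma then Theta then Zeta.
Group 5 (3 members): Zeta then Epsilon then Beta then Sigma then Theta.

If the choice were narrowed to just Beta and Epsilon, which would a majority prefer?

Epsilon

No ballot ranks Beta above Epsilon: 0.
Ballots ranking Epsilon above Beta: 11 − 0 = 11.
Epsilon wins the head-to-head 11–0.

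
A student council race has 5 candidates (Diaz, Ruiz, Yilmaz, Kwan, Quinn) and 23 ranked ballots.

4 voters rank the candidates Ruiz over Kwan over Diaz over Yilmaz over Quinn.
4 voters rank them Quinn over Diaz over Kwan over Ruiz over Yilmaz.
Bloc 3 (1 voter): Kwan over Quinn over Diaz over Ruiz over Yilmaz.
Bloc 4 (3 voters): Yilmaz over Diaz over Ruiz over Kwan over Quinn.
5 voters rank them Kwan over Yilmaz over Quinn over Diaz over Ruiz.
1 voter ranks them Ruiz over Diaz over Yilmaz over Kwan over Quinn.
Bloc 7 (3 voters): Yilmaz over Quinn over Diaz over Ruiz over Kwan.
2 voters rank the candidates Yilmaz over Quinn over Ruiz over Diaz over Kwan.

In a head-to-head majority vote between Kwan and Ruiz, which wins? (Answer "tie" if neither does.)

Ballots ranking Kwan above Ruiz: 4 + 1 + 5 = 10.
Ballots ranking Ruiz above Kwan: 23 − 10 = 13.
Ruiz wins the head-to-head 13–10.

Ruiz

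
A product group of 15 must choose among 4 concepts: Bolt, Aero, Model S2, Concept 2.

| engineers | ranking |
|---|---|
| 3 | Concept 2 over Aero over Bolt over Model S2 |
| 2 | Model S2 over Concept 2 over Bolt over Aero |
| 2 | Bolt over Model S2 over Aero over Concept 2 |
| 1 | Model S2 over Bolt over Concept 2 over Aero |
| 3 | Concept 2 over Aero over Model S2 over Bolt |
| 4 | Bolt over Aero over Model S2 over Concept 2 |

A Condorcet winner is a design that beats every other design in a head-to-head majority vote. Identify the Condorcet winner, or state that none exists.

Check each pair by majority over 15 ballots:
Bolt vs Aero: 9 to 6, Bolt.
Bolt vs Model S2: Bolt preferred on 3+2+4 = 9 ballots; Bolt wins 9–6.
Bolt vs Concept 2: 7 to 8, Concept 2.
Aero vs Model S2: Aero is ranked higher on 3+3+4 = 10 ballots, Model S2 on 5. Aero wins 10–5.
Aero vs Concept 2: 6 to 9, Concept 2.
Model S2 vs Concept 2: Model S2 preferred on 2+2+1+4 = 9 ballots; Model S2 wins 9–6.
No design is unbeaten: Bolt loses to Concept 2; Aero loses to Bolt; Model S2 loses to Bolt; Concept 2 loses to Model S2. In particular Bolt → Model S2 → Concept 2 → Bolt is a majority cycle — no Condorcet winner exists.

none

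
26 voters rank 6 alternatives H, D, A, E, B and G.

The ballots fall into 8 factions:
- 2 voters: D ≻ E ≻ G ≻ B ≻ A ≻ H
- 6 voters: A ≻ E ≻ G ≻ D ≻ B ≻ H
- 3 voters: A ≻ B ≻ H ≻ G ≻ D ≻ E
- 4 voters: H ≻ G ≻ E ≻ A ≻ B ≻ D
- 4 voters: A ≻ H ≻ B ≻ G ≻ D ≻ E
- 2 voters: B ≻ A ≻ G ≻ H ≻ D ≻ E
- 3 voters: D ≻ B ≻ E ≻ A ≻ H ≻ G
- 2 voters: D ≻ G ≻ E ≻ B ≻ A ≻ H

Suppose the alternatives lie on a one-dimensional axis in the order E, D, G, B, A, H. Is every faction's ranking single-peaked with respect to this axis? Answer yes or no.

Axis positions: E=1, D=2, G=3, B=4, A=5, H=6.
Faction 1 (peak D at position 2): ranking walks positions 2-1-3-4-5-6, expanding outward from the peak — single-peaked.
Faction 2: ranking walks positions 5-1-3-2-4-6; E is ranked above B even though B lies between E and the peak A on the axis — preferences dip and rise again. Not single-peaked.
Faction 3 (peak A at position 5): ranking walks positions 5-4-6-3-2-1, expanding outward from the peak — single-peaked.
Faction 4: ranking walks positions 6-3-1-5-4-2; G is ranked above A even though A lies between G and the peak H on the axis — preferences dip and rise again. Not single-peaked.
Faction 5 (peak A at position 5): ranking walks positions 5-6-4-3-2-1, expanding outward from the peak — single-peaked.
Faction 6 (peak B at position 4): ranking walks positions 4-5-3-6-2-1, expanding outward from the peak — single-peaked.
Faction 7: ranking walks positions 2-4-1-5-6-3; B is ranked above G even though G lies between B and the peak D on the axis — preferences dip and rise again. Not single-peaked.
Faction 8 (peak D at position 2): ranking walks positions 2-3-1-4-5-6, expanding outward from the peak — single-peaked.
Faction 2 violates single-peakedness, so the profile is not single-peaked on this axis.

no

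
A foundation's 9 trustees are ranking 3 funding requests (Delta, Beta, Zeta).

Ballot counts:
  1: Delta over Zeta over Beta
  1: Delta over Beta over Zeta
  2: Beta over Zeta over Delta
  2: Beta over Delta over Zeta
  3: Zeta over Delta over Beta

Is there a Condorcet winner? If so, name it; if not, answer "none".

none

Head-to-head results (9 reviewers):
Delta vs Beta: Delta, 5–4.
Delta vs Zeta: Zeta wins 5–4.
Beta–Zeta: Beta 5–4.
Each project drops at least one matchup (Delta loses to Zeta; Beta loses to Delta; Zeta loses to Beta); the cycle Delta > Beta > Zeta > Delta rules out a Condorcet winner.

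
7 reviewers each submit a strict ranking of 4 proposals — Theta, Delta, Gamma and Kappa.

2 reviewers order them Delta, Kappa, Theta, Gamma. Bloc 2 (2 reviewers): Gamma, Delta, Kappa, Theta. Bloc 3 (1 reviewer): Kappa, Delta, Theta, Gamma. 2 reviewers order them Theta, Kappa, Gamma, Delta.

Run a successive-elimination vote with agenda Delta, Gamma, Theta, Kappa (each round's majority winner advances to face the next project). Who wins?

Round 1: Delta vs Gamma — 3–4, Gamma advances.
Round 2: Gamma vs Theta — 2–5, Theta advances.
Round 3: Theta vs Kappa — 2–5, Kappa advances.
The agenda winner is Kappa.

Kappa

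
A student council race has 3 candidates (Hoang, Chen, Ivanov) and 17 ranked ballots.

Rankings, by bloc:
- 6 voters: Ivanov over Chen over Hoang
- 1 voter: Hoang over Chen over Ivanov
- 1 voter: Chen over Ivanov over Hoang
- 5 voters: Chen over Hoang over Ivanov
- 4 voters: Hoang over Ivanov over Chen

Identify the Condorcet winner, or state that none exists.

none

Pairwise majorities:
Hoang vs Chen: Chen wins 12–5.
Hoang vs Ivanov: Hoang wins 10–7.
Chen vs Ivanov: Ivanov wins 10–7.
Each candidate drops at least one matchup (Hoang loses to Chen; Chen loses to Ivanov; Ivanov loses to Hoang); the cycle Hoang > Ivanov > Chen > Hoang rules out a Condorcet winner.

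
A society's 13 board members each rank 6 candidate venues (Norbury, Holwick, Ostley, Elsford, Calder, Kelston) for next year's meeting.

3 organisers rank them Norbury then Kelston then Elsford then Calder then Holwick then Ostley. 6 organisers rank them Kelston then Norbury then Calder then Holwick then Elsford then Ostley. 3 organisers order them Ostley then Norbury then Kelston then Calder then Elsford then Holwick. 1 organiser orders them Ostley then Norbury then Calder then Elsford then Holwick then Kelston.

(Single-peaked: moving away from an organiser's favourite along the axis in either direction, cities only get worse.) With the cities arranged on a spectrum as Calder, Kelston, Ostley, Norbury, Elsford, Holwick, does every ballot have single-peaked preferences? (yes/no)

no

Axis positions: Calder=1, Kelston=2, Ostley=3, Norbury=4, Elsford=5, Holwick=6.
Faction 1: ranking walks positions 4-2-5-1-6-3; Kelston is ranked above Ostley even though Ostley lies between Kelston and the peak Norbury on the axis — preferences dip and rise again. Not single-peaked.
Faction 2: ranking walks positions 2-4-1-6-5-3; Norbury is ranked above Ostley even though Ostley lies between Norbury and the peak Kelston on the axis — preferences dip and rise again. Not single-peaked.
Faction 3 (peak Ostley at position 3): ranking walks positions 3-4-2-1-5-6, expanding outward from the peak — single-peaked.
Faction 4: ranking walks positions 3-4-1-5-6-2; Calder is ranked above Kelston even though Kelston lies between Calder and the peak Ostley on the axis — preferences dip and rise again. Not single-peaked.
Faction 1 violates single-peakedness, so the profile is not single-peaked on this axis.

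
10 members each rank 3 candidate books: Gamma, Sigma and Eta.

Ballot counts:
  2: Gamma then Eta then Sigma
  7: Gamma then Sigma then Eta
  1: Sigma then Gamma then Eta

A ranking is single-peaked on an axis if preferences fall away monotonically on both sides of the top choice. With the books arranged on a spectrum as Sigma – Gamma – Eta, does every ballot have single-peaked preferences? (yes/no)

Axis positions: Sigma=1, Gamma=2, Eta=3.
Group 1 (peak Gamma at position 2): ranking walks positions 2-3-1, expanding outward from the peak — single-peaked.
Group 2 (peak Gamma at position 2): ranking walks positions 2-1-3, expanding outward from the peak — single-peaked.
Group 3 (peak Sigma at position 1): ranking walks positions 1-2-3, expanding outward from the peak — single-peaked.
Every ranking is single-peaked on this axis.

yes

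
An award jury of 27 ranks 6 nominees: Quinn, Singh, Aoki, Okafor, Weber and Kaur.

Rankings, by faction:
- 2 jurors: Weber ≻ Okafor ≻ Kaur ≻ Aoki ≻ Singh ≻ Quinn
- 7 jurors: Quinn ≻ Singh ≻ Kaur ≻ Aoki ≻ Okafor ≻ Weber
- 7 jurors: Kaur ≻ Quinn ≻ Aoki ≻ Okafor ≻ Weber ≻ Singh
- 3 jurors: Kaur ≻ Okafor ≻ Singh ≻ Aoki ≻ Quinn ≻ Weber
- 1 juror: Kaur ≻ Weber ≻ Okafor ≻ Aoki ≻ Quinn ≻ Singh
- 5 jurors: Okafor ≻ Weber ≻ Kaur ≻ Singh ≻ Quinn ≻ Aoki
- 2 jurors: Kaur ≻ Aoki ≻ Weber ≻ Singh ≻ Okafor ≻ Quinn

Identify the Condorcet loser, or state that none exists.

none

Pairwise majorities:
Quinn vs Singh: 15 to 12, Quinn.
Quinn vs Aoki: Quinn, 19–8.
Quinn–Okafor: Quinn 14–13.
Quinn vs Weber: Quinn wins 17–10.
Quinn vs Kaur: Quinn preferred on 7 ballots; Kaur wins 20–7.
Singh vs Aoki: 15 to 12, Singh.
Singh vs Okafor: Singh preferred on 7+2 = 9 ballots; Okafor wins 18–9.
Singh vs Weber: Weber wins 17–10.
Singh vs Kaur: Kaur wins 20–7.
Aoki vs Okafor: Aoki is ranked higher on 7+7+2 = 16 ballots, Okafor on 11. Aoki wins 16–11.
Aoki vs Weber: Aoki preferred on 7+7+3+2 = 19 ballots; Aoki wins 19–8.
Aoki vs Kaur: Kaur, 27–0.
Okafor vs Weber: Okafor wins 22–5.
Okafor–Kaur: Kaur 20–7.
Weber vs Kaur: 7 to 20, Kaur.
Each nominee has at least one pairwise win (Quinn beats Singh; Singh beats Aoki; Aoki beats Okafor; Okafor beats Singh; Weber beats Singh; Kaur beats Quinn) — no Condorcet loser.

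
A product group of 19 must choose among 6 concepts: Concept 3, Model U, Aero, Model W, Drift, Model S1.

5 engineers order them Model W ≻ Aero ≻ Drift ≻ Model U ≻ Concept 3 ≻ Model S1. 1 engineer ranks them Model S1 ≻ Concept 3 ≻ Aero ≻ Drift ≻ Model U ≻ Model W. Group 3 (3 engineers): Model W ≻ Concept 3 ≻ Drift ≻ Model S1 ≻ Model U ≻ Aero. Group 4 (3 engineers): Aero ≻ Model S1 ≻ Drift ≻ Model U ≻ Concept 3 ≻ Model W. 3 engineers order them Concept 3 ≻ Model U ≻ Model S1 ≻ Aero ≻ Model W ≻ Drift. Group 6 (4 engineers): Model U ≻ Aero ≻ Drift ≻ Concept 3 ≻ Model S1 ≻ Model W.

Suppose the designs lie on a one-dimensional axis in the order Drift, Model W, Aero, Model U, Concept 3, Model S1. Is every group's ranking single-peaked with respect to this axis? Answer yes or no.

no

Axis positions: Drift=1, Model W=2, Aero=3, Model U=4, Concept 3=5, Model S1=6.
Group 1 (peak Model W at position 2): ranking walks positions 2-3-1-4-5-6, expanding outward from the peak — single-peaked.
Group 2: ranking walks positions 6-5-3-1-4-2; Aero is ranked above Model U even though Model U lies between Aero and the peak Model S1 on the axis — preferences dip and rise again. Not single-peaked.
Group 3: ranking walks positions 2-5-1-6-4-3; Concept 3 is ranked above Aero even though Aero lies between Concept 3 and the peak Model W on the axis — preferences dip and rise again. Not single-peaked.
Group 4: ranking walks positions 3-6-1-4-5-2; Model S1 is ranked above Model U even though Model U lies between Model S1 and the peak Aero on the axis — preferences dip and rise again. Not single-peaked.
Group 5 (peak Concept 3 at position 5): ranking walks positions 5-4-6-3-2-1, expanding outward from the peak — single-peaked.
Group 6: ranking walks positions 4-3-1-5-6-2; Drift is ranked above Model W even though Model W lies between Drift and the peak Model U on the axis — preferences dip and rise again. Not single-peaked.
Group 2 violates single-peakedness, so the profile is not single-peaked on this axis.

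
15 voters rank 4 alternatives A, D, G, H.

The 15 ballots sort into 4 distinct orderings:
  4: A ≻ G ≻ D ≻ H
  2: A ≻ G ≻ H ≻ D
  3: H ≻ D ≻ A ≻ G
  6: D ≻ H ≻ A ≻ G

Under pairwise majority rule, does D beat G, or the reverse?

Ballots ranking D above G: 3 + 6 = 9.
Ballots ranking G above D: 15 − 9 = 6.
D wins the head-to-head 9–6.

D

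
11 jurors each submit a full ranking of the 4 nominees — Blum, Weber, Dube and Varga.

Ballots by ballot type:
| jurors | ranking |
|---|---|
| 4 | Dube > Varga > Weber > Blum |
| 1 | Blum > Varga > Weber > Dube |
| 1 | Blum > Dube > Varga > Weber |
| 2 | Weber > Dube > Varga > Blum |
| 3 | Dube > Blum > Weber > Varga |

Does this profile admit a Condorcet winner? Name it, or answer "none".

Head-to-head results (11 jurors):
Blum vs Weber: 1+1+3 = 5 for Blum, 6 for Weber — Weber by 6–5.
Blum vs Dube: 2 to 9, Dube.
Blum vs Varga: Blum preferred on 1+1+3 = 5 ballots; Varga wins 6–5.
Weber vs Dube: Weber preferred on 1+2 = 3 ballots; Dube wins 8–3.
Weber vs Varga: 5 to 6, Varga.
Dube vs Varga: 10 to 1, Dube.
Dube defeats every rival head-to-head and is the Condorcet winner.

Dube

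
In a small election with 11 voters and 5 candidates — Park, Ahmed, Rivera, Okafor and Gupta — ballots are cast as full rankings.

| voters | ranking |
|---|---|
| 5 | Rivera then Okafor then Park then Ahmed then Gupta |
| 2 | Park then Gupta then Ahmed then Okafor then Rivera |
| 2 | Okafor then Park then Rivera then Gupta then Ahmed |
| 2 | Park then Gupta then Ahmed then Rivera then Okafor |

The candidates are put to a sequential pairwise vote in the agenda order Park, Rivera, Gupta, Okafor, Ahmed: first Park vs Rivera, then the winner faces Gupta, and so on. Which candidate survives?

Round 1: Park vs Rivera — 6–5, Park advances.
Round 2: Park vs Gupta — 11–0, Park advances.
Round 3: Park vs Okafor — 4–7, Okafor advances.
Round 4: Okafor vs Ahmed — 7–4, Okafor advances.
The agenda winner is Okafor.

Okafor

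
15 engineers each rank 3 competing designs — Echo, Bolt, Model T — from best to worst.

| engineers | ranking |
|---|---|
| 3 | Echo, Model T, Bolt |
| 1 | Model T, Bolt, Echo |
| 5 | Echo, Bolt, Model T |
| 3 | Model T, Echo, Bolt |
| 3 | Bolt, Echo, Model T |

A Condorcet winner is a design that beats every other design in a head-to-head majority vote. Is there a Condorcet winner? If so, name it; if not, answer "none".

Echo

Pairwise majorities:
Echo vs Bolt: Echo preferred on 3+5+3 = 11 ballots; Echo wins 11–4.
Echo vs Model T: Echo is ranked higher on 3+5+3 = 11 ballots, Model T on 4. Echo wins 11–4.
Bolt vs Model T: 5+3 = 8 for Bolt, 7 for Model T — Bolt by 8–7.
Echo beats each of Bolt, Model T — Echo is the Condorcet winner.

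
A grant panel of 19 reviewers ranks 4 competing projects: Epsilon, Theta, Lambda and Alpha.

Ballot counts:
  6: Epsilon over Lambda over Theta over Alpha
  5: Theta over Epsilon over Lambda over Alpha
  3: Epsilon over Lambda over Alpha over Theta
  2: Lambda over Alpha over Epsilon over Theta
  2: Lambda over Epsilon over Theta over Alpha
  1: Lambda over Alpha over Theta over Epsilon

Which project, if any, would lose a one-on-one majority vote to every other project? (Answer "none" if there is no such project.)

Alpha

Head-to-head results (19 reviewers):
Epsilon vs Theta: Epsilon preferred on 6+3+2+2 = 13 ballots; Epsilon wins 13–6.
Epsilon vs Lambda: Epsilon wins 14–5.
Epsilon vs Alpha: 16 to 3, Epsilon.
Theta vs Lambda: 5 to 14, Lambda.
Theta vs Alpha: Theta wins 13–6.
Lambda vs Alpha: 6+5+3+2+2+1 = 19 for Lambda, 0 for Alpha — Lambda by 19–0.
Alpha is beaten in every head-to-head and is the Condorcet loser.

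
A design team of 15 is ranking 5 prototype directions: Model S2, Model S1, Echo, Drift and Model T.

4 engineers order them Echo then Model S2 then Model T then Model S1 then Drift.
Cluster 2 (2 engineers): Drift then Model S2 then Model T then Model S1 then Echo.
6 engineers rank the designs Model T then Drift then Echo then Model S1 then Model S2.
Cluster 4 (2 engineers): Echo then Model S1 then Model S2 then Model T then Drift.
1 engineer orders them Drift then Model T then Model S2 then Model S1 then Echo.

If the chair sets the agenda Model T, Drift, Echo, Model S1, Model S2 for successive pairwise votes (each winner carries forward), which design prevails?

Round 1: Model T vs Drift — 12–3, Model T advances.
Round 2: Model T vs Echo — 9–6, Model T advances.
Round 3: Model T vs Model S1 — 13–2, Model T advances.
Round 4: Model T vs Model S2 — 7–8, Model S2 advances.
Model S2 survives the agenda.

Model S2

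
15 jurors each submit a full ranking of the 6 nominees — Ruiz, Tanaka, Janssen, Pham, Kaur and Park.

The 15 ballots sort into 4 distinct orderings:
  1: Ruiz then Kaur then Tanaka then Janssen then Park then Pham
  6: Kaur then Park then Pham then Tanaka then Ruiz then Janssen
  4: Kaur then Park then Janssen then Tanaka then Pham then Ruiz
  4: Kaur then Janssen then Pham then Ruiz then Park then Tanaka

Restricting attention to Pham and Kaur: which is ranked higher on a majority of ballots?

Kaur

No ballot ranks Pham above Kaur: 0.
Ballots ranking Kaur above Pham: 15 − 0 = 15.
Kaur wins the head-to-head 15–0.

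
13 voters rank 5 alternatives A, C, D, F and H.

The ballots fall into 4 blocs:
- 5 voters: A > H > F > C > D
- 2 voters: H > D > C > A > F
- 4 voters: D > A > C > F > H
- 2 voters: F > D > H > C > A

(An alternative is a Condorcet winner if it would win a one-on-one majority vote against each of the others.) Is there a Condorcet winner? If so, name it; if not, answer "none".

none

Check each pair by majority over 13 ballots:
A vs C: 9 to 4, A.
A vs D: D, 8–5.
A vs F: A preferred on 5+2+4 = 11 ballots; A wins 11–2.
A–H: A 9–4.
C vs D: D wins 8–5.
C vs F: C preferred on 2+4 = 6 ballots; F wins 7–6.
C vs H: H wins 9–4.
D vs F: 6 to 7, F.
D vs H: H wins 7–6.
F vs H: 4+2 = 6 for F, 7 for H — H by 7–6.
Each alternative drops at least one matchup (A loses to D; C loses to A; D loses to F; F loses to A; H loses to A); the cycle A beats F beats D beats A rules out a Condorcet winner.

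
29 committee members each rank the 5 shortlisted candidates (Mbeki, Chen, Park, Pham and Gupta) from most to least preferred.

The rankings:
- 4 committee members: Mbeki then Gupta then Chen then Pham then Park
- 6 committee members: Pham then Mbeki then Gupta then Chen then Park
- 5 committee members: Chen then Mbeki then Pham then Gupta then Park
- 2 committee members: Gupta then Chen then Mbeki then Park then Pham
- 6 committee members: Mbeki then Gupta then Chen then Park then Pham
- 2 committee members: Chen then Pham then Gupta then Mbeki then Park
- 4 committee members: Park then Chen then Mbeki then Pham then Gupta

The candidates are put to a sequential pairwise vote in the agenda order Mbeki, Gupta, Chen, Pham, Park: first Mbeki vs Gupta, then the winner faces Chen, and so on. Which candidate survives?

Mbeki

Round 1: Mbeki vs Gupta — 25–4, Mbeki advances.
Round 2: Mbeki vs Chen — 16–13, Mbeki advances.
Round 3: Mbeki vs Pham — 21–8, Mbeki advances.
Round 4: Mbeki vs Park — 25–4, Mbeki advances.
Mbeki survives the agenda.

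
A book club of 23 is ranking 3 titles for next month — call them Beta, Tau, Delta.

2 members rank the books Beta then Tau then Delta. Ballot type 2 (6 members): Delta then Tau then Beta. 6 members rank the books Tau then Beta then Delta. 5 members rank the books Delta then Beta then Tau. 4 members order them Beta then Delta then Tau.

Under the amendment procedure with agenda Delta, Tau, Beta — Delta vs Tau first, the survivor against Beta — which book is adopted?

Round 1: Delta vs Tau — 15–8, Delta advances.
Round 2: Delta vs Beta — 11–12, Beta advances.
The agenda winner is Beta.

Beta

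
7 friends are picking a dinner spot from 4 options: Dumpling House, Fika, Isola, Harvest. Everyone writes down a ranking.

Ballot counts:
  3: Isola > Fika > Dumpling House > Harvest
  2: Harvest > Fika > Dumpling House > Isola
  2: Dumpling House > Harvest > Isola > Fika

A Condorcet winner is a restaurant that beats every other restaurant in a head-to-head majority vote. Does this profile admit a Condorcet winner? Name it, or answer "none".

none

Head-to-head results (7 friends):
Dumpling House–Fika: Fika 5–2.
Dumpling House vs Isola: Dumpling House, 4–3.
Dumpling House vs Harvest: Dumpling House wins 5–2.
Fika vs Isola: Isola, 5–2.
Fika–Harvest: Harvest 4–3.
Isola vs Harvest: Harvest, 4–3.
Every restaurant loses at least once (Dumpling House loses to Fika; Fika loses to Isola; Isola loses to Dumpling House; Harvest loses to Dumpling House). The majority relation contains the cycle Dumpling House > Isola > Fika > Dumpling House, so there is no Condorcet winner.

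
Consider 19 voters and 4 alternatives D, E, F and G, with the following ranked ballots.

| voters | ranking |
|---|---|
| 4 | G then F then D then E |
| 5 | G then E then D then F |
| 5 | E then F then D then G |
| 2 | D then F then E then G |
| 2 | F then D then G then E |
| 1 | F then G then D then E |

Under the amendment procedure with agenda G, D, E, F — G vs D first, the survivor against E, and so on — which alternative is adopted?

F

Round 1: G vs D — 10–9, G advances.
Round 2: G vs E — 12–7, G advances.
Round 3: G vs F — 9–10, F advances.
F survives the agenda.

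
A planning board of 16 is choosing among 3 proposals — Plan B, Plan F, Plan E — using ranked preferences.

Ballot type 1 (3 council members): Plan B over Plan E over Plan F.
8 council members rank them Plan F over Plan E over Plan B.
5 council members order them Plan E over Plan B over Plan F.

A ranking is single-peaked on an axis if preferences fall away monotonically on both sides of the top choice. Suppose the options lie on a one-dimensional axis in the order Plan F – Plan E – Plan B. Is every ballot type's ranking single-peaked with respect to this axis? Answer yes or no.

Axis positions: Plan F=1, Plan E=2, Plan B=3.
Ballot type 1 (peak Plan B at position 3): ranking walks positions 3-2-1, expanding outward from the peak — single-peaked.
Ballot type 2 (peak Plan F at position 1): ranking walks positions 1-2-3, expanding outward from the peak — single-peaked.
Ballot type 3 (peak Plan E at position 2): ranking walks positions 2-3-1, expanding outward from the peak — single-peaked.
Every ranking is single-peaked on this axis.

yes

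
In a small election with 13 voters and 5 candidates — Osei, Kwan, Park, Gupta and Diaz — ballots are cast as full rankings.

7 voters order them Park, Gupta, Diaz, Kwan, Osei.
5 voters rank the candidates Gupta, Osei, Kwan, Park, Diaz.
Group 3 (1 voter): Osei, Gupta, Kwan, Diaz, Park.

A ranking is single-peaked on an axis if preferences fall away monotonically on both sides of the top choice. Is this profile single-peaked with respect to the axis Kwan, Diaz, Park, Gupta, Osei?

no

Axis positions: Kwan=1, Diaz=2, Park=3, Gupta=4, Osei=5.
Group 1 (peak Park at position 3): ranking walks positions 3-4-2-1-5, expanding outward from the peak — single-peaked.
Group 2: ranking walks positions 4-5-1-3-2; Kwan is ranked above Park even though Park lies between Kwan and the peak Gupta on the axis — preferences dip and rise again. Not single-peaked.
Group 3: ranking walks positions 5-4-1-2-3; Kwan is ranked above Park even though Park lies between Kwan and the peak Osei on the axis — preferences dip and rise again. Not single-peaked.
Group 2 violates single-peakedness, so the profile is not single-peaked on this axis.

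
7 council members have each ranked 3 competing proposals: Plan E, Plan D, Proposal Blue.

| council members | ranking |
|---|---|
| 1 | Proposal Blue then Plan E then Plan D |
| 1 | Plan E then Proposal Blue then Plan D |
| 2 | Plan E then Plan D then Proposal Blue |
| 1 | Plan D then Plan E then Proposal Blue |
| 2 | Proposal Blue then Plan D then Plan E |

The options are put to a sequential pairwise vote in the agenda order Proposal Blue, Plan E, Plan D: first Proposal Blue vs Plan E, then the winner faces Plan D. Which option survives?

Plan E

Round 1: Proposal Blue vs Plan E — 3–4, Plan E advances.
Round 2: Plan E vs Plan D — 4–3, Plan E advances.
The agenda winner is Plan E.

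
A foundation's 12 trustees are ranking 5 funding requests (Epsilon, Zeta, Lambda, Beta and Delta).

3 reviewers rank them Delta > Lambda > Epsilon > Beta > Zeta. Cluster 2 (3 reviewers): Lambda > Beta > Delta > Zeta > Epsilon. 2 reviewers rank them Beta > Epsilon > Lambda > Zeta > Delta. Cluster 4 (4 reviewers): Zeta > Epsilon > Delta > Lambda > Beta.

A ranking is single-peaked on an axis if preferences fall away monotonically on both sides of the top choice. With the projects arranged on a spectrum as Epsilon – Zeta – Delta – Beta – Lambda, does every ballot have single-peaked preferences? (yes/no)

Axis positions: Epsilon=1, Zeta=2, Delta=3, Beta=4, Lambda=5.
Cluster 1: ranking walks positions 3-5-1-4-2; Lambda is ranked above Beta even though Beta lies between Lambda and the peak Delta on the axis — preferences dip and rise again. Not single-peaked.
Cluster 2 (peak Lambda at position 5): ranking walks positions 5-4-3-2-1, expanding outward from the peak — single-peaked.
Cluster 3: ranking walks positions 4-1-5-2-3; Epsilon is ranked above Delta even though Delta lies between Epsilon and the peak Beta on the axis — preferences dip and rise again. Not single-peaked.
Cluster 4: ranking walks positions 2-1-3-5-4; Lambda is ranked above Beta even though Beta lies between Lambda and the peak Zeta on the axis — preferences dip and rise again. Not single-peaked.
Cluster 1 violates single-peakedness, so the profile is not single-peaked on this axis.

no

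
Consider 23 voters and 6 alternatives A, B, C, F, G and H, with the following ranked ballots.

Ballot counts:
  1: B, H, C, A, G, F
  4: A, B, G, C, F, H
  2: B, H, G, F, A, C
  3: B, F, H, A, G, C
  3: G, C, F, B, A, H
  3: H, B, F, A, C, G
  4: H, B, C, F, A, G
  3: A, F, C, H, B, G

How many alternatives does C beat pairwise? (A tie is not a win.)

C against each rival (23 voters):
C vs A: C is ranked higher on 1+3+4 = 8 ballots, A on 15. A wins 15–8.
C vs B: B wins 17–6.
C–F: C 12–11.
C vs G: C preferred on 1+3+4+3 = 11 ballots; G wins 12–11.
C vs H: H wins 13–10.
C beats F; loses to A, B, G, H — 1 pairwise win.

1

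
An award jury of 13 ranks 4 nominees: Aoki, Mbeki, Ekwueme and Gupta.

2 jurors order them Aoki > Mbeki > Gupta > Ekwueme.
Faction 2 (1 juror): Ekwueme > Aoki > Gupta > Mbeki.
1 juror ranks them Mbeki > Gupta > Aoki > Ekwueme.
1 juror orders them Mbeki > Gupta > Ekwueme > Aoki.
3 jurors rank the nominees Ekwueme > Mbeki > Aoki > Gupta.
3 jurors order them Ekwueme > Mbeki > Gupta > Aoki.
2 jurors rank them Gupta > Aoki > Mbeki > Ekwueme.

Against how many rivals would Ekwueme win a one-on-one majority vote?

3

Ekwueme against each rival (13 jurors):
Ekwueme vs Aoki: Ekwueme preferred on 1+1+3+3 = 8 ballots; Ekwueme wins 8–5.
Ekwueme vs Mbeki: Ekwueme wins 7–6.
Ekwueme vs Gupta: Ekwueme wins 7–6.
Ekwueme beats Aoki, Mbeki, Gupta — 3 pairwise wins.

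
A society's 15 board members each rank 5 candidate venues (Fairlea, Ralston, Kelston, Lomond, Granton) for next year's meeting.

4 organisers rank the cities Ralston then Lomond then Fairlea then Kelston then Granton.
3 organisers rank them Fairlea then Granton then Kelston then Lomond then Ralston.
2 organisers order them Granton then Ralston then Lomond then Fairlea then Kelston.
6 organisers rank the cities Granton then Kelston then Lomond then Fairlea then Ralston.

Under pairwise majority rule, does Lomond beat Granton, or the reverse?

Granton

Ballots ranking Lomond above Granton: 4.
Ballots ranking Granton above Lomond: 15 − 4 = 11.
Granton wins the head-to-head 11–4.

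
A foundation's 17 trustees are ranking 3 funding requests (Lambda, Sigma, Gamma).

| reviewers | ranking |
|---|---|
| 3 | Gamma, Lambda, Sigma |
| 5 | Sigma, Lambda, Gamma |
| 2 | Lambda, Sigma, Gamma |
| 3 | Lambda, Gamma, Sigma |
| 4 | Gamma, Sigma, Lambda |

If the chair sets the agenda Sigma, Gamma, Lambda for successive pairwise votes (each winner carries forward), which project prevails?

Lambda

Round 1: Sigma vs Gamma — 7–10, Gamma advances.
Round 2: Gamma vs Lambda — 7–10, Lambda advances.
Lambda survives the agenda.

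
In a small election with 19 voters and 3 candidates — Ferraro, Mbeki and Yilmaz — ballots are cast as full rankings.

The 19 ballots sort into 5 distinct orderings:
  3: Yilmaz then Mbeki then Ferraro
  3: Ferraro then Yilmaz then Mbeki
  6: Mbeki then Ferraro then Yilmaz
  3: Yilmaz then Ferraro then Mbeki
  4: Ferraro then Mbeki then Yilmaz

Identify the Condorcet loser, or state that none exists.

Pairwise majorities:
Ferraro vs Mbeki: Ferraro wins 10–9.
Ferraro vs Yilmaz: Ferraro wins 13–6.
Mbeki vs Yilmaz: Mbeki preferred on 6+4 = 10 ballots; Mbeki wins 10–9.
Yilmaz is beaten in every head-to-head and is the Condorcet loser.

Yilmaz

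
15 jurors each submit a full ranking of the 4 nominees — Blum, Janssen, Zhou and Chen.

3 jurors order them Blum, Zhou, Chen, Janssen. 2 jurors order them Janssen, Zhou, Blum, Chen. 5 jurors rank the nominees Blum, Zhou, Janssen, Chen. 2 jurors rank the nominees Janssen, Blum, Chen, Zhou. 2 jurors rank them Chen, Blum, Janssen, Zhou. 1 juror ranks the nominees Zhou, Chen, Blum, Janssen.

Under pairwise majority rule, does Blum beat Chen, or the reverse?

Blum

Ballots ranking Blum above Chen: 3 + 2 + 5 + 2 = 12.
Ballots ranking Chen above Blum: 15 − 12 = 3.
Blum wins the head-to-head 12–3.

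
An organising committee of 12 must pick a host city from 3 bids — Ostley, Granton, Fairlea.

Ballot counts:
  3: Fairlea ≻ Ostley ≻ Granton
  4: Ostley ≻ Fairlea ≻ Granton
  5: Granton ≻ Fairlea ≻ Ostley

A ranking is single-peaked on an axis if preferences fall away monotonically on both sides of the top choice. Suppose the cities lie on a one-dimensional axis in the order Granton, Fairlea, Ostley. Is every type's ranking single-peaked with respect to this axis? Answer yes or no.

Axis positions: Granton=1, Fairlea=2, Ostley=3.
Type 1 (peak Fairlea at position 2): ranking walks positions 2-3-1, expanding outward from the peak — single-peaked.
Type 2 (peak Ostley at position 3): ranking walks positions 3-2-1, expanding outward from the peak — single-peaked.
Type 3 (peak Granton at position 1): ranking walks positions 1-2-3, expanding outward from the peak — single-peaked.
Every ranking is single-peaked on this axis.

yes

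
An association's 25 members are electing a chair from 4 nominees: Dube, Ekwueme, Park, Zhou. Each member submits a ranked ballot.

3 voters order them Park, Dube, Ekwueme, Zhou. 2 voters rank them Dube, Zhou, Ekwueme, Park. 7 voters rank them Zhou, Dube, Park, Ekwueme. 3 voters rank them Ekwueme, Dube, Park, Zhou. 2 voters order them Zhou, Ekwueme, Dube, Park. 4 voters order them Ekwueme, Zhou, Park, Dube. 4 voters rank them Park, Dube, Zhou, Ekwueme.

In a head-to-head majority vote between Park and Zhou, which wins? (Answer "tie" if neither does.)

Zhou

Ballots ranking Park above Zhou: 3 + 3 + 4 = 10.
Ballots ranking Zhou above Park: 25 − 10 = 15.
Zhou wins the head-to-head 15–10.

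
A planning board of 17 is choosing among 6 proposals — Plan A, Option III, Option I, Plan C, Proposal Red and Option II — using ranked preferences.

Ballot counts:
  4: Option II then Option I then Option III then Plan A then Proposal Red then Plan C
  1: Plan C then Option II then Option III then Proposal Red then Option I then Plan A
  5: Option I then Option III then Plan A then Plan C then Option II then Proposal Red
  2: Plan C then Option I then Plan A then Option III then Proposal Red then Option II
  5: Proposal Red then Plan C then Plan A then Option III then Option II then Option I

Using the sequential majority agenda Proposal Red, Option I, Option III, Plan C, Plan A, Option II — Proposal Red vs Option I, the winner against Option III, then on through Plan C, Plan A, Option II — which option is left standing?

Round 1: Proposal Red vs Option I — 6–11, Option I advances.
Round 2: Option I vs Option III — 11–6, Option I advances.
Round 3: Option I vs Plan C — 9–8, Option I advances.
Round 4: Option I vs Plan A — 12–5, Option I advances.
Round 5: Option I vs Option II — 7–10, Option II advances.
The agenda winner is Option II.

Option II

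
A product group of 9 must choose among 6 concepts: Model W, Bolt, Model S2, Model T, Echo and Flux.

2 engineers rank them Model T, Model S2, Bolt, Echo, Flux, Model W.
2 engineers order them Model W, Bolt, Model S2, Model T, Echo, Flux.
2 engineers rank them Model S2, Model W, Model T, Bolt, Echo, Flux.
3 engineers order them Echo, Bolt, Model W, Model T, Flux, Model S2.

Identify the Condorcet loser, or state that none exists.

Head-to-head results (9 engineers):
Model W vs Bolt: Model W preferred on 2+2 = 4 ballots; Bolt wins 5–4.
Model W vs Model S2: Model W preferred on 2+3 = 5 ballots; Model W wins 5–4.
Model W vs Model T: Model W wins 7–2.
Model W vs Echo: Echo, 5–4.
Model W vs Flux: 2+2+3 = 7 for Model W, 2 for Flux — Model W by 7–2.
Bolt vs Model S2: Bolt wins 5–4.
Bolt vs Model T: Bolt, 5–4.
Bolt vs Echo: Bolt, 6–3.
Bolt vs Flux: 2+2+2+3 = 9 for Bolt, 0 for Flux — Bolt by 9–0.
Model S2–Model T: Model T 5–4.
Model S2 vs Echo: Model S2 wins 6–3.
Model S2–Flux: Model S2 6–3.
Model T vs Echo: Model T preferred on 2+2+2 = 6 ballots; Model T wins 6–3.
Model T–Flux: Model T 9–0.
Echo–Flux: Echo 9–0.
Flux is beaten in every head-to-head and is the Condorcet loser.

Flux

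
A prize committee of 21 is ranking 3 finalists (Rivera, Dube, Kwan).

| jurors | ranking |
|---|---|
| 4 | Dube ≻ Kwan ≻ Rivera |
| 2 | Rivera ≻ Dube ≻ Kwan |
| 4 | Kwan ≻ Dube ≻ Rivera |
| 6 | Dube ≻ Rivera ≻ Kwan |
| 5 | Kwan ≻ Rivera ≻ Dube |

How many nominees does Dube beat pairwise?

Dube against each rival (21 jurors):
Dube–Rivera: Dube 14–7.
Dube vs Kwan: Dube preferred on 4+2+6 = 12 ballots; Dube wins 12–9.
Dube beats Rivera, Kwan — 2 pairwise wins.

2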